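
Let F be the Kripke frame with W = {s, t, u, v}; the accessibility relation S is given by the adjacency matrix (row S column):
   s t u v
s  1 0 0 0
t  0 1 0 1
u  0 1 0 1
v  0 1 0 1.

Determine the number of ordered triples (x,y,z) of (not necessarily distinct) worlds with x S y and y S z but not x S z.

0

S is transitive; there are no such tuples.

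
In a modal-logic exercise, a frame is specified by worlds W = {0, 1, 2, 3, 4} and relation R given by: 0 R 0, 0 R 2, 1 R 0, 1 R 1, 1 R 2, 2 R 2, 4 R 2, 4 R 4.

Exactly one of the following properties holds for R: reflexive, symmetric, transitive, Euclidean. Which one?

transitive

Reflexive: no — 3 is not related to itself.
Symmetric: no — 0 R 2 but not 2 R 0.
Transitive: yes — every two-step R-path is closed by a direct edge.
Euclidean: no — 1 R 2 and 1 R 0, but not 2 R 0.
Only transitive holds.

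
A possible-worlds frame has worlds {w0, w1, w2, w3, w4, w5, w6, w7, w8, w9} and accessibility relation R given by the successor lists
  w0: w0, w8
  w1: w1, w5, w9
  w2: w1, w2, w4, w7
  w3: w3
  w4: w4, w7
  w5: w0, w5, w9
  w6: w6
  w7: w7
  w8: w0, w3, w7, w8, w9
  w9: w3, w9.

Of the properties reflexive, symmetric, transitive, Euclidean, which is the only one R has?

reflexive

Reflexive: yes — every world is R-related to itself.
Symmetric: no — w1 R w5 but not w5 R w1.
Transitive: no — w0 R w8 and w8 R w3, but not w0 R w3.
Euclidean: no — w1 R w9 and w1 R w5, but not w9 R w5.
Only reflexive holds.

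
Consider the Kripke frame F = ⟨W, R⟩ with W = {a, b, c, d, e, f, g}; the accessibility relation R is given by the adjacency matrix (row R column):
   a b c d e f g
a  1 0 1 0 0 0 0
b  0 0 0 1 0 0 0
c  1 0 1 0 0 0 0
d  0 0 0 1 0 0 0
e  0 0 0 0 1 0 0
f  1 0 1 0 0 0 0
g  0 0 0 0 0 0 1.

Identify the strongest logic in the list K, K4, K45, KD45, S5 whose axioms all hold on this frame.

Transitive (axiom 4): yes — every two-step R-path is closed by a direct edge.
Euclidean (axiom 5): yes — any two successors of a common world are R-related.
Serial (axiom D): yes — every world has a successor (e.g. a R a).
Reflexive (axiom T): no — b is not related to itself.
So F validates K, K4, K45, KD45; S5 would additionally require R to be reflexive. The strongest is KD45.

KD45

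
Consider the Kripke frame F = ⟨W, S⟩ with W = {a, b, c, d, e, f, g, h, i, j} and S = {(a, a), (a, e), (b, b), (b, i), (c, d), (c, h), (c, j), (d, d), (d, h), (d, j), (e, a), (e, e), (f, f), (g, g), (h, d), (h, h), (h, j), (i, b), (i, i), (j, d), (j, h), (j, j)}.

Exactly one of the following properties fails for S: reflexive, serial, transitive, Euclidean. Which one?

reflexive

Reflexive: no — c is not related to itself.
Serial: yes — every world has a successor (e.g. a S a).
Transitive: yes — every two-step S-path is closed by a direct edge.
Euclidean: yes — any two successors of a common world are S-related.
Only reflexive fails.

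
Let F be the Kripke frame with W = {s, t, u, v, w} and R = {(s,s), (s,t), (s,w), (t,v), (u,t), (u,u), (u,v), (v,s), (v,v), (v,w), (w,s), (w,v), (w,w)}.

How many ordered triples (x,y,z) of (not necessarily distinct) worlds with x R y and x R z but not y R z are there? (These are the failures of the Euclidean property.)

Enumerating: (s,t,s), (s,t,t), (s,t,w), (s,w,t), (u,t,t), (u,t,u), (u,v,t), (u,v,u), (v,s,v), (w,s,v).

10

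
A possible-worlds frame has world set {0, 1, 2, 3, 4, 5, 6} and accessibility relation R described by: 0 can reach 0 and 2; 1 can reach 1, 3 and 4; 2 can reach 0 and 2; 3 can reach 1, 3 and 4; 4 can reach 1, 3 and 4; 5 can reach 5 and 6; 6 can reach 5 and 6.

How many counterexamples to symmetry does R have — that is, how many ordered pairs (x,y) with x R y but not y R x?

0

R is symmetric; there are no such tuples.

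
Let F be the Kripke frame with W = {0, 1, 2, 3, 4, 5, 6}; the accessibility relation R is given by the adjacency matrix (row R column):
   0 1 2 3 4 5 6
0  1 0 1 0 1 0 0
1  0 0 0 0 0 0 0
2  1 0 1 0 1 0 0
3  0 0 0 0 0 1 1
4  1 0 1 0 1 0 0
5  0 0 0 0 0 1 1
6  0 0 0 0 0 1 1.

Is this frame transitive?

Transitive: yes — every two-step R-path is closed by a direct edge.

Yes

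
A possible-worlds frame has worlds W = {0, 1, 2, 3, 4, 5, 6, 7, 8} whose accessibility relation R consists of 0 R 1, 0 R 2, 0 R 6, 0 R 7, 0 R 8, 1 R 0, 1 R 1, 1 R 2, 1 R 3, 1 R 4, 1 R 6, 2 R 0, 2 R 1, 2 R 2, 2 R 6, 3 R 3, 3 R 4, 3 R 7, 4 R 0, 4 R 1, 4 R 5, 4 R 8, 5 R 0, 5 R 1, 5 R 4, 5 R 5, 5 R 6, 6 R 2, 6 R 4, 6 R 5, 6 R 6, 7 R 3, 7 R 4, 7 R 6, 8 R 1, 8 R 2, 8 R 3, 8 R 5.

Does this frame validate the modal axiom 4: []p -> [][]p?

The schema 4 characterises exactly the transitive frames.
Transitive: no — 0 R 1 and 1 R 3, but not 0 R 3.

No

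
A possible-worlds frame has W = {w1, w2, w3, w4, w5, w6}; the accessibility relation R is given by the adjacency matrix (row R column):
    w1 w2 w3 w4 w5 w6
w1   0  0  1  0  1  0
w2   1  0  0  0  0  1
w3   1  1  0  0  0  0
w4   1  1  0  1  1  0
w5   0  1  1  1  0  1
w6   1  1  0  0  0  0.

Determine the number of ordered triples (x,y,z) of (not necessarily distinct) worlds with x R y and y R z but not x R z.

23

Enumerating: (w1,w3,w1), (w1,w3,w2), (w1,w5,w2), (w1,w5,w4), (w1,w5,w6), (w2,w1,w3), (w2,w1,w5), (w2,w6,w2), (w3,w1,w3), (w3,w1,w5), (w3,w2,w6), (w4,w1,w3), … and 11 more.
Total: 23.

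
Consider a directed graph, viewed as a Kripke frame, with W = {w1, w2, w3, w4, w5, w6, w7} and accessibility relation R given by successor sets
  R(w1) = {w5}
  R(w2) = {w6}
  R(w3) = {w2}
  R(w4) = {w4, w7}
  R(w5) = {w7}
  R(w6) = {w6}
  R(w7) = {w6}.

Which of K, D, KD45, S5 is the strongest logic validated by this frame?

D

Serial (axiom D): yes — every world has a successor (e.g. w1 R w5).
Euclidean (axiom 5): no — w1 R w5 and w1 R w5, but not w5 R w5.
Transitive (axiom 4): no — w1 R w5 and w5 R w7, but not w1 R w7.
Reflexive (axiom T): no — w1 is not related to itself.
So F validates K, D; KD45 would additionally require R to be Euclidean and transitive. The strongest is D.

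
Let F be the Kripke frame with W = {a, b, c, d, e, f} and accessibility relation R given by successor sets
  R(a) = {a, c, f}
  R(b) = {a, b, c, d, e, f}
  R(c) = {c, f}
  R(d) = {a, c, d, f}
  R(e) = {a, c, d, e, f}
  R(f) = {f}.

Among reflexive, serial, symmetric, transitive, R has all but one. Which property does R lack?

symmetric

Reflexive: yes — every world is R-related to itself.
Serial: yes — every world has a successor (e.g. a R a).
Symmetric: no — a R c but not c R a.
Transitive: yes — every two-step R-path is closed by a direct edge.
Only symmetric fails.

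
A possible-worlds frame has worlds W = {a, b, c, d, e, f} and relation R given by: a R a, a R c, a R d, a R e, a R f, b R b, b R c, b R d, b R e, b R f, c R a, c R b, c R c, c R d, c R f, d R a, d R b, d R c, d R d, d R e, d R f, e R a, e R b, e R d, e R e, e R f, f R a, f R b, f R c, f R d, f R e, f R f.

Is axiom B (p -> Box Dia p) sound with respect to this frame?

Axiom B corresponds to the accessibility relation being symmetric.
Symmetric: yes — every pair in R has its reverse in R.

Yes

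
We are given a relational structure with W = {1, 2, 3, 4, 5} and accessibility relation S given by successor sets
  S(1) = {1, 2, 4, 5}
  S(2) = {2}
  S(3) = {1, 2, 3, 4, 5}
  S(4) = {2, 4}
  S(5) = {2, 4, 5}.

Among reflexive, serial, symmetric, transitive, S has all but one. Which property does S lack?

Reflexive: yes — every world is S-related to itself.
Serial: yes — every world has a successor (e.g. 1 S 1).
Symmetric: no — 1 S 2 but not 2 S 1.
Transitive: yes — every two-step S-path is closed by a direct edge.
Only symmetric fails.

symmetric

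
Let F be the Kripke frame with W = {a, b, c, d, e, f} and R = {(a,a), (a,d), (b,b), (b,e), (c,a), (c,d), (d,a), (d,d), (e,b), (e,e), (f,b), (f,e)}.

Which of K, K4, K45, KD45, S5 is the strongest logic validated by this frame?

Transitive (axiom 4): yes — every two-step R-path is closed by a direct edge.
Euclidean (axiom 5): yes — any two successors of a common world are R-related.
Serial (axiom D): yes — every world has a successor (e.g. a R a).
Reflexive (axiom T): no — c is not related to itself.
So F validates K, K4, K45, KD45; S5 would additionally require R to be reflexive. The strongest is KD45.

KD45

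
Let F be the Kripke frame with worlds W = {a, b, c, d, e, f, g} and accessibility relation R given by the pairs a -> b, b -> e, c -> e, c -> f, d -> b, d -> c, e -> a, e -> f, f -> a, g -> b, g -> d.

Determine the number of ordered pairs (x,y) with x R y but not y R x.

11

Enumerating: (a,b), (b,e), (c,e), (c,f), (d,b), (d,c), (e,a), (e,f), (f,a), (g,b), (g,d).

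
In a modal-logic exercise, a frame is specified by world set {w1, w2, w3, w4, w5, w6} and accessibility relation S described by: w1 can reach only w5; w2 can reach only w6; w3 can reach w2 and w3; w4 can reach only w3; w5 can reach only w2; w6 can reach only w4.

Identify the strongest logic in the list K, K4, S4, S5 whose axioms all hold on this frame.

Transitive (axiom 4): no — w1 S w5 and w5 S w2, but not w1 S w2.
Reflexive (axiom T): no — w1 is not related to itself.
Euclidean (axiom 5): no — w1 S w5 and w1 S w5, but not w5 S w5.
So F validates K; K4 would additionally require S to be transitive. The strongest is K.

K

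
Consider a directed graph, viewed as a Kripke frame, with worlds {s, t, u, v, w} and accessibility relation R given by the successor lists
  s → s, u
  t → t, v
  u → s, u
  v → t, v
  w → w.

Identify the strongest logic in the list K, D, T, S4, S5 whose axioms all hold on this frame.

S5

Serial (axiom D): yes — every world has a successor (e.g. s R s).
Reflexive (axiom T): yes — every world is R-related to itself.
Transitive (axiom 4): yes — every two-step R-path is closed by a direct edge.
Euclidean (axiom 5): yes — any two successors of a common world are R-related.
So F validates K, D, T, S4, S5. The strongest is S5.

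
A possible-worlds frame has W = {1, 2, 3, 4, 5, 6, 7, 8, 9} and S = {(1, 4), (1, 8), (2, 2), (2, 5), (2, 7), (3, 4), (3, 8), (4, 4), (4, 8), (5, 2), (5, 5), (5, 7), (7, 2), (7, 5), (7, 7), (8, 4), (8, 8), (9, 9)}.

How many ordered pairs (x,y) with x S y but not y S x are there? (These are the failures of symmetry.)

Enumerating: (1,4), (1,8), (3,4), (3,8).

4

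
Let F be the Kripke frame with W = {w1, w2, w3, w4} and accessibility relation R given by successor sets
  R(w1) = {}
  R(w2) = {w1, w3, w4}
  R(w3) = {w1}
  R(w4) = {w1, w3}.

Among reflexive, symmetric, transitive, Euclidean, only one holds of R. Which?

Reflexive: no — w1 is not related to itself.
Symmetric: no — w2 R w1 but not w1 R w2.
Transitive: yes — every two-step R-path is closed by a direct edge.
Euclidean: no — w2 R w1 and w2 R w3, but not w1 R w3.
Only transitive holds.

transitive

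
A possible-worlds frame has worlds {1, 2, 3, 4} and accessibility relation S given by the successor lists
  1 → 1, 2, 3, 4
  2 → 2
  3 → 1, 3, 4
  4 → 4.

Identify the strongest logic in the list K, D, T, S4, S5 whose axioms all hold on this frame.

Serial (axiom D): yes — every world has a successor (e.g. 1 S 1).
Reflexive (axiom T): yes — every world is S-related to itself.
Transitive (axiom 4): no — 3 S 1 and 1 S 2, but not 3 S 2.
Euclidean (axiom 5): no — 1 S 2 and 1 S 3, but not 2 S 3.
So F validates K, D, T; S4 would additionally require S to be transitive. The strongest is T.

T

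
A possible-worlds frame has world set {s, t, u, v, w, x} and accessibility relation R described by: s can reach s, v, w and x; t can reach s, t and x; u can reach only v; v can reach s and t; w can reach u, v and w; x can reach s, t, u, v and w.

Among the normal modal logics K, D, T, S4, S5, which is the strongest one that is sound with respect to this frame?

D

Serial (axiom D): yes — every world has a successor (e.g. s R s).
Reflexive (axiom T): no — u is not related to itself.
Transitive (axiom 4): no — s R v and v R t, but not s R t.
Euclidean (axiom 5): no — s R v and s R w, but not v R w.
So F validates K, D; T would additionally require R to be reflexive. The strongest is D.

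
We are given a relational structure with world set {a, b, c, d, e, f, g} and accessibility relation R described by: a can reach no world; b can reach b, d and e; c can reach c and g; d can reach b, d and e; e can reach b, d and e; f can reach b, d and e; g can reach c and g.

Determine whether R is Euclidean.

Euclidean: yes — any two successors of a common world are R-related.

Yes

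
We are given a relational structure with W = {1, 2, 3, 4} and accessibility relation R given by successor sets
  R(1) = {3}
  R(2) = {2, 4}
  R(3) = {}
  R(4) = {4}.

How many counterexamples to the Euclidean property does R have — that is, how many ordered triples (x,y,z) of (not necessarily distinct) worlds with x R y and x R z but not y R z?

2

Enumerating: (1,3,3), (2,4,2).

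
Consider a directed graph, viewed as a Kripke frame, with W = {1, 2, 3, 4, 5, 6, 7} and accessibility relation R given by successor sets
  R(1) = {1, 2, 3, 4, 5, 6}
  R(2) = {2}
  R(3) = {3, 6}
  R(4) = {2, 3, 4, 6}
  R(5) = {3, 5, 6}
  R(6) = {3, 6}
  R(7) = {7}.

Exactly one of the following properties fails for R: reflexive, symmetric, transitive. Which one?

Reflexive: yes — every world is R-related to itself.
Symmetric: no — 1 R 2 but not 2 R 1.
Transitive: yes — every two-step R-path is closed by a direct edge.
Only symmetric fails.

symmetric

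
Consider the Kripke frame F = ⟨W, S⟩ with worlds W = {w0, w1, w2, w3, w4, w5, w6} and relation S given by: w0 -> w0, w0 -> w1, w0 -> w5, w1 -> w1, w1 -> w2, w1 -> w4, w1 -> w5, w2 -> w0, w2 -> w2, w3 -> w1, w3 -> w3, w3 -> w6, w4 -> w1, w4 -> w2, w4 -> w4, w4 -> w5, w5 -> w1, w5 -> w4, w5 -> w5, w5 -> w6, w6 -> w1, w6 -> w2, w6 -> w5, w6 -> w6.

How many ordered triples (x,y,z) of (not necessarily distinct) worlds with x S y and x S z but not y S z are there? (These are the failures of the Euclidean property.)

22

Enumerating: (w0,w1,w0), (w0,w5,w0), (w1,w2,w1), (w1,w2,w4), (w1,w2,w5), (w1,w5,w2), (w2,w0,w2), (w3,w1,w3), (w3,w1,w6), (w3,w6,w3), (w4,w2,w1), (w4,w2,w4), … and 10 more.
Total: 22.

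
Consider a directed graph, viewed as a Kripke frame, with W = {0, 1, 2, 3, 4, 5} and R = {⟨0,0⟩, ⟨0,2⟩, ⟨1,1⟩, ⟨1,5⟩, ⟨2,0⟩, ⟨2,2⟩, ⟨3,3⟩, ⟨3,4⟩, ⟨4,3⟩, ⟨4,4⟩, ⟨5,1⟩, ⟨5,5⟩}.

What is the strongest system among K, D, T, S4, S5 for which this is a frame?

Serial (axiom D): yes — every world has a successor (e.g. 0 R 0).
Reflexive (axiom T): yes — every world is R-related to itself.
Transitive (axiom 4): yes — every two-step R-path is closed by a direct edge.
Euclidean (axiom 5): yes — any two successors of a common world are R-related.
So F validates K, D, T, S4, S5. The strongest is S5.

S5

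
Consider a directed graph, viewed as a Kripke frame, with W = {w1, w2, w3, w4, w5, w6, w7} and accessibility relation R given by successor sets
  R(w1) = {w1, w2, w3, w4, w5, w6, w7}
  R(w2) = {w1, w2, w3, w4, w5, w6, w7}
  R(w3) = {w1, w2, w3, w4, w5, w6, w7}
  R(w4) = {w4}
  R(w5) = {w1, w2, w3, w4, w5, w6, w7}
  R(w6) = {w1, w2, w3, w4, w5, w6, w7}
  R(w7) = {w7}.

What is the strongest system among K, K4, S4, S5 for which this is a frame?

S4

Transitive (axiom 4): yes — every two-step R-path is closed by a direct edge.
Reflexive (axiom T): yes — every world is R-related to itself.
Euclidean (axiom 5): no — w1 R w4 and w1 R w2, but not w4 R w2.
So F validates K, K4, S4; S5 would additionally require R to be Euclidean. The strongest is S4.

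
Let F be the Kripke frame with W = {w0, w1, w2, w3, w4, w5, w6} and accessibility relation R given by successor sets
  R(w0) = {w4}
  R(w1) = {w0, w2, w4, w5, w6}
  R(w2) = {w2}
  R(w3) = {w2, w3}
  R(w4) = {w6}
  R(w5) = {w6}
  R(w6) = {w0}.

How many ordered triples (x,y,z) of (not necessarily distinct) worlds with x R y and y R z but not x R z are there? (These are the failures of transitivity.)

4

Enumerating: (w0,w4,w6), (w4,w6,w0), (w5,w6,w0), (w6,w0,w4).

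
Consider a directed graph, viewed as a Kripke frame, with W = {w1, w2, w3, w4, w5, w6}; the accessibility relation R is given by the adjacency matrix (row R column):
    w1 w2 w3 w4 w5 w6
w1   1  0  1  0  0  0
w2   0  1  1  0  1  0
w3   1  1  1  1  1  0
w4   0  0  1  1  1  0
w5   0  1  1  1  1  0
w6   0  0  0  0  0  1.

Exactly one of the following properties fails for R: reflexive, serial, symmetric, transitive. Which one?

transitive

Reflexive: yes — every world is R-related to itself.
Serial: yes — every world has a successor (e.g. w1 R w1).
Symmetric: yes — every pair in R has its reverse in R.
Transitive: no — w1 R w3 and w3 R w2, but not w1 R w2.
Only transitive fails.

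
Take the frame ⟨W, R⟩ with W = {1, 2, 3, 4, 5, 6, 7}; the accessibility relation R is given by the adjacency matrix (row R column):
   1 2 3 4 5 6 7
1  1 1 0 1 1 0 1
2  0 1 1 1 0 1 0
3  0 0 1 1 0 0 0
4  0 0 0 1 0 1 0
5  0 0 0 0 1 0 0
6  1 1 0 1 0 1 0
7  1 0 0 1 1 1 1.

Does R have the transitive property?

Transitive: no — 1 R 2 and 2 R 3, but not 1 R 3.

No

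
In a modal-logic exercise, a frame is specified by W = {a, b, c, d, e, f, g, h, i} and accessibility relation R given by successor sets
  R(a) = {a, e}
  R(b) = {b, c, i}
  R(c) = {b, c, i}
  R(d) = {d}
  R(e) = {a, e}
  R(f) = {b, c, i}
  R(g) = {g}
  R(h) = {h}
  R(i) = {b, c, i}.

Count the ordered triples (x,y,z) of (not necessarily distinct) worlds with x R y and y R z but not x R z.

R is transitive; there are no such tuples.

0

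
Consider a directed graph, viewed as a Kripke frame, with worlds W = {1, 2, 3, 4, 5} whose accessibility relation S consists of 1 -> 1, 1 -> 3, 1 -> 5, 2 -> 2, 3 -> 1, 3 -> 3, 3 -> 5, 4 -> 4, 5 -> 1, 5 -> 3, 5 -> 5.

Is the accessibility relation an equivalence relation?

Yes

Reflexive: yes — every world is S-related to itself.
Symmetric: yes — every pair in S has its reverse in S.
Transitive: yes — every two-step S-path is closed by a direct edge.
So S is an equivalence relation.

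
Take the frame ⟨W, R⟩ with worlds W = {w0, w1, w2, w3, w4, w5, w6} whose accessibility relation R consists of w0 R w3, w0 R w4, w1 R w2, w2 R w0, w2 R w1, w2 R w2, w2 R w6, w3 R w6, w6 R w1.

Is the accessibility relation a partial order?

No

Reflexive: no — w0 is not related to itself.
Transitive: no — w0 R w3 and w3 R w6, but not w0 R w6.
Antisymmetric: no — w1 R w2 and w2 R w1 with w1 ≠ w2.
So R is not a partial order.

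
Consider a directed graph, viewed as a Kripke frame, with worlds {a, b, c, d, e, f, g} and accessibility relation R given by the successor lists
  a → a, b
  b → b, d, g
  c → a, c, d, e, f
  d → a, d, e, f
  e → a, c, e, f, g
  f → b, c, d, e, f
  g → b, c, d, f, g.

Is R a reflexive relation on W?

Reflexive: yes — every world is R-related to itself.

Yes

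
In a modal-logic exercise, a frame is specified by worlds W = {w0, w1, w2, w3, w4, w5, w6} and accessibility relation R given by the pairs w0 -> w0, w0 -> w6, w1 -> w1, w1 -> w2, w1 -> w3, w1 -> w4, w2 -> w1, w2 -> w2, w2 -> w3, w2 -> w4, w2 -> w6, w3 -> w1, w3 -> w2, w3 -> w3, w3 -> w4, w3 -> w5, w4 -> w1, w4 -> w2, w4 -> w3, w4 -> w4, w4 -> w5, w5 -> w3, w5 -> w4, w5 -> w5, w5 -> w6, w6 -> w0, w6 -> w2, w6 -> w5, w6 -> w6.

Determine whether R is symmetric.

Symmetric: yes — every pair in R has its reverse in R.

Yes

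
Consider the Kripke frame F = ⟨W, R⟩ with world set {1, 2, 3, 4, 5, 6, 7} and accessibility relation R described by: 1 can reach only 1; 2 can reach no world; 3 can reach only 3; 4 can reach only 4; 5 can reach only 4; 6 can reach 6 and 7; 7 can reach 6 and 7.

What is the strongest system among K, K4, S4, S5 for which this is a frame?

K4

Transitive (axiom 4): yes — every two-step R-path is closed by a direct edge.
Reflexive (axiom T): no — 2 is not related to itself.
Euclidean (axiom 5): yes — any two successors of a common world are R-related.
So F validates K, K4; S4 would additionally require R to be reflexive. The strongest is K4.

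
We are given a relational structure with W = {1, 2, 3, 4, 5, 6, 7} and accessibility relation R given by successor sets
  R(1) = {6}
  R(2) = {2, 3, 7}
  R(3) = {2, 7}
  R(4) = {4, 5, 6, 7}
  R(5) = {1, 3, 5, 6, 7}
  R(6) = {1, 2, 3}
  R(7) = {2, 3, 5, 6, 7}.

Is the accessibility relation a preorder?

No

Reflexive: no — 1 is not related to itself.
Transitive: no — 1 R 6 and 6 R 2, but not 1 R 2.
So R is not a preorder.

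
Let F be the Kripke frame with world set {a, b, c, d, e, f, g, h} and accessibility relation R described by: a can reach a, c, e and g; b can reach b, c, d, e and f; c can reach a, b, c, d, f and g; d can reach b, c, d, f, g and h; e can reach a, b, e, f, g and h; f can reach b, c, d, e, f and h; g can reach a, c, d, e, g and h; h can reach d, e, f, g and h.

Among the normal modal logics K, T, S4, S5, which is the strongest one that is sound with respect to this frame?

Reflexive (axiom T): yes — every world is R-related to itself.
Transitive (axiom 4): no — a R c and c R b, but not a R b.
Euclidean (axiom 5): no — a R c and a R e, but not c R e.
So F validates K, T; S4 would additionally require R to be transitive. The strongest is T.

T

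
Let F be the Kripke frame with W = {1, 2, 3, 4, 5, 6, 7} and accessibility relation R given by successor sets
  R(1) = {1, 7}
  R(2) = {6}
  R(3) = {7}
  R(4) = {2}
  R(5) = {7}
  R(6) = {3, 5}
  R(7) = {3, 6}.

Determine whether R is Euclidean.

Euclidean: no — 6 R 3 and 6 R 5, but not 3 R 5.

No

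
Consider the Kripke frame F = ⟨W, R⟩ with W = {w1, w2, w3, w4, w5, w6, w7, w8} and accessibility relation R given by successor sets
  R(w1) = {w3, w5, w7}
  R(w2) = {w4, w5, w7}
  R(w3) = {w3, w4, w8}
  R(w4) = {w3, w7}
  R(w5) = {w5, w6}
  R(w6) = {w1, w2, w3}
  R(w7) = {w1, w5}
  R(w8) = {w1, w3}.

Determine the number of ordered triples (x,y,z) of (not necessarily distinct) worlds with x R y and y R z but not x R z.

30

Enumerating: (w1,w3,w4), (w1,w3,w8), (w1,w5,w6), (w1,w7,w1), (w2,w4,w3), (w2,w5,w6), (w2,w7,w1), (w3,w4,w7), (w3,w8,w1), (w4,w3,w4), (w4,w3,w8), (w4,w7,w1), … and 18 more.
Total: 30.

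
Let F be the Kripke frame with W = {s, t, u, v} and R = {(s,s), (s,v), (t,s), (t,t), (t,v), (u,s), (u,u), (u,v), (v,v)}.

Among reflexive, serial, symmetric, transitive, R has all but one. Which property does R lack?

symmetric

Reflexive: yes — every world is R-related to itself.
Serial: yes — every world has a successor (e.g. s R s).
Symmetric: no — s R v but not v R s.
Transitive: yes — every two-step R-path is closed by a direct edge.
Only symmetric fails.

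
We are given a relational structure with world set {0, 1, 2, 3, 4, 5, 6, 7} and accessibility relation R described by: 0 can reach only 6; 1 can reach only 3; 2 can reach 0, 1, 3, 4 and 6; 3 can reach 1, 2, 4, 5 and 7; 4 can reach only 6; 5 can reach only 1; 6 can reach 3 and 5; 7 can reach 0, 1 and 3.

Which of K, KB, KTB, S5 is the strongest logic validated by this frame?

K

Symmetric (axiom B): no — 0 R 6 but not 6 R 0.
Reflexive (axiom T): no — 0 is not related to itself.
Euclidean (axiom 5): no — 2 R 0 and 2 R 1, but not 0 R 1.
So F validates K; KB would additionally require R to be symmetric. The strongest is K.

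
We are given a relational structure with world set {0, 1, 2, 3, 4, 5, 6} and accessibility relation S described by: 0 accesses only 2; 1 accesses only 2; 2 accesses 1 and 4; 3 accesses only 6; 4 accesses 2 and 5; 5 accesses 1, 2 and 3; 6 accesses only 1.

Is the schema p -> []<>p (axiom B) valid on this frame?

Axiom B corresponds to the accessibility relation being symmetric.
Symmetric: no — 0 S 2 but not 2 S 0.

No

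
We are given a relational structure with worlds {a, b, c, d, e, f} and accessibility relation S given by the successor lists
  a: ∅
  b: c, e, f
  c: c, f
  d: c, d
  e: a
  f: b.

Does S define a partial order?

No

Reflexive: no — a is not related to itself.
Transitive: no — b S e and e S a, but not b S a.
Antisymmetric: no — b S f and f S b with b ≠ f.
So S is not a partial order.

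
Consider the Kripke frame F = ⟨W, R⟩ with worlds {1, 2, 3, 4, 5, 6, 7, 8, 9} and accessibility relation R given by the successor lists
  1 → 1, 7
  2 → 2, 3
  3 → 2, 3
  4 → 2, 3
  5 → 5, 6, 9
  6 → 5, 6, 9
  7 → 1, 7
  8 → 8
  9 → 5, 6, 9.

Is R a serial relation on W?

Yes

Serial: yes — every world has a successor (e.g. 1 R 1).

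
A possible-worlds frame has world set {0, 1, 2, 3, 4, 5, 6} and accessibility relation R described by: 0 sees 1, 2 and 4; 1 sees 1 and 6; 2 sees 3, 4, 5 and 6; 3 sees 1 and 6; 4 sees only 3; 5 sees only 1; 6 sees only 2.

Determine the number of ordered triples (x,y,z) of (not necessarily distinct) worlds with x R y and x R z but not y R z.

Enumerating: (0,1,2), (0,1,4), (0,2,1), (0,2,2), (0,4,1), (0,4,2), (0,4,4), (1,6,1), (1,6,6), (2,3,3), (2,3,4), (2,3,5), … and 15 more.
Total: 27.

27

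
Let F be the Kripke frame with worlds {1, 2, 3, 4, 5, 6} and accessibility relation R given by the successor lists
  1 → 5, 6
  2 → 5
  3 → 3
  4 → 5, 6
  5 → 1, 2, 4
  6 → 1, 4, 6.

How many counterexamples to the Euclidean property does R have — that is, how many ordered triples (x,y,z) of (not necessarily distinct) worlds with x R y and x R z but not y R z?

Enumerating: (1,5,5), (1,5,6), (1,6,5), (2,5,5), (4,5,5), (4,5,6), (4,6,5), (5,1,1), (5,1,2), (5,1,4), (5,2,1), (5,2,2), … and 8 more.
Total: 20.

20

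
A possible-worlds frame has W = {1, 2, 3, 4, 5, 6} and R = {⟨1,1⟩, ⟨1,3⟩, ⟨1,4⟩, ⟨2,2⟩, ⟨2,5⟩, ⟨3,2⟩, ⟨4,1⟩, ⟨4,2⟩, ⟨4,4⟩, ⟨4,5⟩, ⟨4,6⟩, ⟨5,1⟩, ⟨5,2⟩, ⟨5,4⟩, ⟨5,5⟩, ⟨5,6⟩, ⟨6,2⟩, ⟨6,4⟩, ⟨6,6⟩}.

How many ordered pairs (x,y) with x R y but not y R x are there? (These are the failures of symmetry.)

6

Enumerating: (1,3), (3,2), (4,2), (5,1), (5,6), (6,2).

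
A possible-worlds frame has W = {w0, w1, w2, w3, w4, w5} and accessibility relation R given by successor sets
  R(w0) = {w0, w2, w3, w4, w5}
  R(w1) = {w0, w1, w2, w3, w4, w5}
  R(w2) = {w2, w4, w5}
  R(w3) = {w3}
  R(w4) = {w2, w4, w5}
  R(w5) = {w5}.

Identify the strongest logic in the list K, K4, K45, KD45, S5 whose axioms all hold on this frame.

K4

Transitive (axiom 4): yes — every two-step R-path is closed by a direct edge.
Euclidean (axiom 5): no — w0 R w2 and w0 R w3, but not w2 R w3.
Serial (axiom D): yes — every world has a successor (e.g. w0 R w0).
Reflexive (axiom T): yes — every world is R-related to itself.
So F validates K, K4; K45 would additionally require R to be Euclidean. The strongest is K4.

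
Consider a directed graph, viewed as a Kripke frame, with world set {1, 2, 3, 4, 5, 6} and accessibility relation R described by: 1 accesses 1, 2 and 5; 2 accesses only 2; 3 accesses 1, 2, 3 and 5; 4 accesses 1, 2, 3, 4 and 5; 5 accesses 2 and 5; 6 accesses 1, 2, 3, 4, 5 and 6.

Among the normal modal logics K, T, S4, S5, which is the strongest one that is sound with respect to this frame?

Reflexive (axiom T): yes — every world is R-related to itself.
Transitive (axiom 4): yes — every two-step R-path is closed by a direct edge.
Euclidean (axiom 5): no — 1 R 2 and 1 R 5, but not 2 R 5.
So F validates K, T, S4; S5 would additionally require R to be Euclidean. The strongest is S4.

S4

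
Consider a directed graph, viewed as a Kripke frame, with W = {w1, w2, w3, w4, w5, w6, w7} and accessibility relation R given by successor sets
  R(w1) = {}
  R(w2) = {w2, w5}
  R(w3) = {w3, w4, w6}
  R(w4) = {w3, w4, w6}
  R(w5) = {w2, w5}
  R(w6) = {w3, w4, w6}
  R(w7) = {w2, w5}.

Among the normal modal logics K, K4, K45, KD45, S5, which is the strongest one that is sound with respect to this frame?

K45

Transitive (axiom 4): yes — every two-step R-path is closed by a direct edge.
Euclidean (axiom 5): yes — any two successors of a common world are R-related.
Serial (axiom D): no — w1 has no R-successor.
Reflexive (axiom T): no — w1 is not related to itself.
So F validates K, K4, K45; KD45 would additionally require R to be serial. The strongest is K45.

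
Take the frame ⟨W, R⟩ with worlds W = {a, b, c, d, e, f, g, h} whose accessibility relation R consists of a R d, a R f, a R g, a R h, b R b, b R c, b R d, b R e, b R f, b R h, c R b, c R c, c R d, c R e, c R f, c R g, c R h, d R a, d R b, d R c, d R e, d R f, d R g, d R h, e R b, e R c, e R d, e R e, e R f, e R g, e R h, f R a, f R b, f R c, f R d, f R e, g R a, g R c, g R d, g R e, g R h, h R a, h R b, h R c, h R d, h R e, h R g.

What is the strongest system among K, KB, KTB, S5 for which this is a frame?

KB

Symmetric (axiom B): yes — every pair in R has its reverse in R.
Reflexive (axiom T): no — a is not related to itself.
Euclidean (axiom 5): no — a R f and a R g, but not f R g.
So F validates K, KB; KTB would additionally require R to be reflexive. The strongest is KB.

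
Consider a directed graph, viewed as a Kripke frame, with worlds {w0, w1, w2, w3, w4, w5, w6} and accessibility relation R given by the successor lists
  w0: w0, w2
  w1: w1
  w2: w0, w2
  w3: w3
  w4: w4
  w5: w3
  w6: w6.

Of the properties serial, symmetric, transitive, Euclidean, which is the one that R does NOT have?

Serial: yes — every world has a successor (e.g. w0 R w0).
Symmetric: no — w5 R w3 but not w3 R w5.
Transitive: yes — every two-step R-path is closed by a direct edge.
Euclidean: yes — any two successors of a common world are R-related.
Only symmetric fails.

symmetric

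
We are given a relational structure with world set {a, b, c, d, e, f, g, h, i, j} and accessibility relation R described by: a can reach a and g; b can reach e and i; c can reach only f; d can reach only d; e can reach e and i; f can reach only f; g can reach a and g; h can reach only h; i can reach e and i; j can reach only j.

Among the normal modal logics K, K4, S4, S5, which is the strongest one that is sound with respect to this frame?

Transitive (axiom 4): yes — every two-step R-path is closed by a direct edge.
Reflexive (axiom T): no — b is not related to itself.
Euclidean (axiom 5): yes — any two successors of a common world are R-related.
So F validates K, K4; S4 would additionally require R to be reflexive. The strongest is K4.

K4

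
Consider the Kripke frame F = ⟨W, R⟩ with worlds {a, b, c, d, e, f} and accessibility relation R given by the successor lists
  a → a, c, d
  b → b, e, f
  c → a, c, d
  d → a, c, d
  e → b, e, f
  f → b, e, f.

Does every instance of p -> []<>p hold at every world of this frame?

The schema B characterises exactly the symmetric frames.
Symmetric: yes — every pair in R has its reverse in R.

Yes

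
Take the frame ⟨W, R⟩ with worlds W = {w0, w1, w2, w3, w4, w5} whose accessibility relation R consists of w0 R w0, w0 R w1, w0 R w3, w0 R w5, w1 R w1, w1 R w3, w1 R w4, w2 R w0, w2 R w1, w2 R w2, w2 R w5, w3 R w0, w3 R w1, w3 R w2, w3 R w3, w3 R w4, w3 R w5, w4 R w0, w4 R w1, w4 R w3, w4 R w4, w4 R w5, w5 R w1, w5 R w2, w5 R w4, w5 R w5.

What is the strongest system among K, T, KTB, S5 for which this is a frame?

T

Reflexive (axiom T): yes — every world is R-related to itself.
Symmetric (axiom B): no — w0 R w1 but not w1 R w0.
Euclidean (axiom 5): no — w0 R w1 and w0 R w5, but not w1 R w5.
So F validates K, T; KTB would additionally require R to be symmetric. The strongest is T.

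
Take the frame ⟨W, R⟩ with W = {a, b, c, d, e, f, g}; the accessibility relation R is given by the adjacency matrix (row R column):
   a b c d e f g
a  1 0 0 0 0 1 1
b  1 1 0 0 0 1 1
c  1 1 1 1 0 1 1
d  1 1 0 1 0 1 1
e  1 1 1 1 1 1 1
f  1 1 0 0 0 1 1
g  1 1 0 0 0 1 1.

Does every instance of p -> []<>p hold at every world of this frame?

No

The schema B characterises exactly the symmetric frames.
Symmetric: no — b R a but not a R b.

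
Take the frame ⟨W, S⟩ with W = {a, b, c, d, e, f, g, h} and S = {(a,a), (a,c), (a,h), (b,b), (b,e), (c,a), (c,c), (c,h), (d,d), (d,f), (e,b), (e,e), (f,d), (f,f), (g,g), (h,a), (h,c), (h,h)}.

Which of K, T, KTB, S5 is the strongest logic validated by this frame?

S5

Reflexive (axiom T): yes — every world is S-related to itself.
Symmetric (axiom B): yes — every pair in S has its reverse in S.
Euclidean (axiom 5): yes — any two successors of a common world are S-related.
So F validates K, T, KTB, S5. The strongest is S5.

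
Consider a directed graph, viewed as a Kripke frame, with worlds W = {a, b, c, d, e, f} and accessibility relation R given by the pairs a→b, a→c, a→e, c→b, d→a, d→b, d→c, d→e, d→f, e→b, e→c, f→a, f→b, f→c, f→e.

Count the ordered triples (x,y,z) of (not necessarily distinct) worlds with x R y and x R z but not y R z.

Enumerating: (a,b,b), (a,b,c), (a,b,e), (a,c,c), (a,c,e), (a,e,e), (c,b,b), (d,a,a), (d,a,f), (d,b,a), (d,b,b), (d,b,c), … and 23 more.
Total: 35.

35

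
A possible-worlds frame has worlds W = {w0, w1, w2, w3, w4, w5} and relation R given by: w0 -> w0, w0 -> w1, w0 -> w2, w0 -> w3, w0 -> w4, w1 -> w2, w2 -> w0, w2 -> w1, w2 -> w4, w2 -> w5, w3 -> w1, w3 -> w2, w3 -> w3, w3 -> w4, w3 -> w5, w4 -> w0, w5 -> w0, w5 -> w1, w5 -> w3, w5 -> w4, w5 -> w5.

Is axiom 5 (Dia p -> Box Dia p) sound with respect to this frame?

By correspondence theory, 5 is valid on a frame iff R is Euclidean.
Euclidean: no — w0 R w1 and w0 R w3, but not w1 R w3.

No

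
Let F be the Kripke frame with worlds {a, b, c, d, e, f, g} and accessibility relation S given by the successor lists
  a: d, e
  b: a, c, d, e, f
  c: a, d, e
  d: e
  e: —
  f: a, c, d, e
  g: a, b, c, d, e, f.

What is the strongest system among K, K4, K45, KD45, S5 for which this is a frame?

Transitive (axiom 4): yes — every two-step S-path is closed by a direct edge.
Euclidean (axiom 5): no — a S e and a S d, but not e S d.
Serial (axiom D): no — e has no S-successor.
Reflexive (axiom T): no — a is not related to itself.
So F validates K, K4; K45 would additionally require S to be Euclidean. The strongest is K4.

K4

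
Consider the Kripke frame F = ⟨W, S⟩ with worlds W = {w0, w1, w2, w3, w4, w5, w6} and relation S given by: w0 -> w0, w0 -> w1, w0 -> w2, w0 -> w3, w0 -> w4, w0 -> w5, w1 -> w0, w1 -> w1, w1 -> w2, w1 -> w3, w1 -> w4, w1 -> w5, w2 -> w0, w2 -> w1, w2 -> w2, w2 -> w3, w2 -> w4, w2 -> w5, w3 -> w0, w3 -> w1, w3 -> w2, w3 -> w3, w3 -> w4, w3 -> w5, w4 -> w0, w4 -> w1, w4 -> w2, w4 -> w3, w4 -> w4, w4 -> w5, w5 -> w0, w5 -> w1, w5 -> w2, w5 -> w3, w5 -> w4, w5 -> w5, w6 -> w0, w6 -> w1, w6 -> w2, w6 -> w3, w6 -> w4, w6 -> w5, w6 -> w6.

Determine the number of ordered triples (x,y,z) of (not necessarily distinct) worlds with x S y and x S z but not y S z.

Enumerating: (w6,w0,w6), (w6,w1,w6), (w6,w2,w6), (w6,w3,w6), (w6,w4,w6), (w6,w5,w6).

6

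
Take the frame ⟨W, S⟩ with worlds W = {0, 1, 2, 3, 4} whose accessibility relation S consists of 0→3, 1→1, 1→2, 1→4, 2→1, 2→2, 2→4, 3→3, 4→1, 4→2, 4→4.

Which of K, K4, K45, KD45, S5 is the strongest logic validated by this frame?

KD45

Transitive (axiom 4): yes — every two-step S-path is closed by a direct edge.
Euclidean (axiom 5): yes — any two successors of a common world are S-related.
Serial (axiom D): yes — every world has a successor (e.g. 0 S 3).
Reflexive (axiom T): no — 0 is not related to itself.
So F validates K, K4, K45, KD45; S5 would additionally require S to be reflexive. The strongest is KD45.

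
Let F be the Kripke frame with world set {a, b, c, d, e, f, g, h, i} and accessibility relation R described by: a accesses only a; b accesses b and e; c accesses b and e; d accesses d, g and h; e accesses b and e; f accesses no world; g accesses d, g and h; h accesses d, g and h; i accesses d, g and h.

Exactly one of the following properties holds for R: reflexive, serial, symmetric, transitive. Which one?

transitive

Reflexive: no — c is not related to itself.
Serial: no — f has no R-successor.
Symmetric: no — c R b but not b R c.
Transitive: yes — every two-step R-path is closed by a direct edge.
Only transitive holds.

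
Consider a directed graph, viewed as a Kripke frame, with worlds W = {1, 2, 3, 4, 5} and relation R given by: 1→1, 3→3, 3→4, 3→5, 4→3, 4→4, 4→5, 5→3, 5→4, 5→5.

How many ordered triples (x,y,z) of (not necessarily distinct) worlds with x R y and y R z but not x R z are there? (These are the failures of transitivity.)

0

R is transitive; there are no such tuples.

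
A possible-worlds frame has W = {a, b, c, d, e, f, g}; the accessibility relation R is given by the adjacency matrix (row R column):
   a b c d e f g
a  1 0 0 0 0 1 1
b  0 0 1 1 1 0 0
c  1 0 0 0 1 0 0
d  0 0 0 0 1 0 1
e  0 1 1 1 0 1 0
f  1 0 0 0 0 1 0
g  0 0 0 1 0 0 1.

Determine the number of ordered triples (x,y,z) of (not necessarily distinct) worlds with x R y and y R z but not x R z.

24

Enumerating: (a,g,d), (b,c,a), (b,d,g), (b,e,b), (b,e,f), (c,a,f), (c,a,g), (c,e,b), (c,e,c), (c,e,d), (c,e,f), (d,e,b), … and 12 more.
Total: 24.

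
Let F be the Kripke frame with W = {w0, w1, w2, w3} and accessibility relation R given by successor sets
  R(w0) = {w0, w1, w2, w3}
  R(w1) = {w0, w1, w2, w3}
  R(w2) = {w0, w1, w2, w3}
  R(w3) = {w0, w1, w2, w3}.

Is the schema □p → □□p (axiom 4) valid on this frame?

The schema 4 characterises exactly the transitive frames.
Transitive: yes — every two-step R-path is closed by a direct edge.

Yes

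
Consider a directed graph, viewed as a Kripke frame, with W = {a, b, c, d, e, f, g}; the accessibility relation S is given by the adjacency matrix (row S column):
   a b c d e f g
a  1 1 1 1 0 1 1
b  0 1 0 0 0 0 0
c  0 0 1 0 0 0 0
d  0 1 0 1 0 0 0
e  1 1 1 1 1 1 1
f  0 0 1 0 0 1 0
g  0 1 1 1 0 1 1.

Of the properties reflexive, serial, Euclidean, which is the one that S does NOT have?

Reflexive: yes — every world is S-related to itself.
Serial: yes — every world has a successor (e.g. a S a).
Euclidean: no — a S b and a S c, but not b S c.
Only Euclidean fails.

Euclidean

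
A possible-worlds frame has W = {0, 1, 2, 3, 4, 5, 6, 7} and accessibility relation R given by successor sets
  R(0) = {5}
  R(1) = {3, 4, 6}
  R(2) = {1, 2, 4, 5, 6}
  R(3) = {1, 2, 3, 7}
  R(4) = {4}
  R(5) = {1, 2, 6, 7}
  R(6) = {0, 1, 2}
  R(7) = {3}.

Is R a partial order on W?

Reflexive: no — 0 is not related to itself.
Transitive: no — 0 R 5 and 5 R 1, but not 0 R 1.
Antisymmetric: no — 1 R 3 and 3 R 1 with 1 ≠ 3.
So R is not a partial order.

No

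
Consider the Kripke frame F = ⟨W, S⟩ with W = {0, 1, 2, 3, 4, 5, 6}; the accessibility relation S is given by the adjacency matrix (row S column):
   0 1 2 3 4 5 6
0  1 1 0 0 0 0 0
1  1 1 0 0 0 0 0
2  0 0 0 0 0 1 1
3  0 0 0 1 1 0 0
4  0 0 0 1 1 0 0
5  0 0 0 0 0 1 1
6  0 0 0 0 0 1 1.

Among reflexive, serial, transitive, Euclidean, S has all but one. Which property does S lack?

reflexive

Reflexive: no — 2 is not related to itself.
Serial: yes — every world has a successor (e.g. 0 S 0).
Transitive: yes — every two-step S-path is closed by a direct edge.
Euclidean: yes — any two successors of a common world are S-related.
Only reflexive fails.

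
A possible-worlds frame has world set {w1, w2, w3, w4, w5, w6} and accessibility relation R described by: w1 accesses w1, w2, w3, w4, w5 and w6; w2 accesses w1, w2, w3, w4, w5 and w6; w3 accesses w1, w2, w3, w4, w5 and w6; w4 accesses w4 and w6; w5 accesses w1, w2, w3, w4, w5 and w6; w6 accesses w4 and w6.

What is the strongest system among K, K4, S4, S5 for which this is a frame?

S4

Transitive (axiom 4): yes — every two-step R-path is closed by a direct edge.
Reflexive (axiom T): yes — every world is R-related to itself.
Euclidean (axiom 5): no — w1 R w4 and w1 R w2, but not w4 R w2.
So F validates K, K4, S4; S5 would additionally require R to be Euclidean. The strongest is S4.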